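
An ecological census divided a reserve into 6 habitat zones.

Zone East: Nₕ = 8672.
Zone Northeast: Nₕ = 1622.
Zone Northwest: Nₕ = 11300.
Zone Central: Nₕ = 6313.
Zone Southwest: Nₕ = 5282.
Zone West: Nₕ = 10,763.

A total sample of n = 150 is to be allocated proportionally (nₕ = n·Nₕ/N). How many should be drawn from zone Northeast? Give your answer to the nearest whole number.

Share of zone Northeast = 1622/43952 = 0.03690.
Allocate 150 × 0.03690 = 5.536... → 6.

6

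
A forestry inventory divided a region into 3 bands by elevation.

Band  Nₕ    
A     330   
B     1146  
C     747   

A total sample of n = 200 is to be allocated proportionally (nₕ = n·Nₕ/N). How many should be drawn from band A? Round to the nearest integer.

30

Share of band A = 330/2223 = 0.14845.
Allocate 200 × 0.14845 = 29.690... → 30.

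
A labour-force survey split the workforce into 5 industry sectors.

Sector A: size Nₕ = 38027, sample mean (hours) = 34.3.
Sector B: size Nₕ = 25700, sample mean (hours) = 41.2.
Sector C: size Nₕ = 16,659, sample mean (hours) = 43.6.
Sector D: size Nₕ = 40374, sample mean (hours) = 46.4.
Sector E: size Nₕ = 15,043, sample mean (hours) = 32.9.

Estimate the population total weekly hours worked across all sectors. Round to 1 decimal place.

5457766.8

A: 38027·34.3 = 1304326.1
B: 25700·41.2 = 1058840
C: 16659·43.6 = 726332.4
D: 40374·46.4 = 1873353.6
E: 15043·32.9 = 494914.7
τ̂ = Σ Nₕx̄ₕ = 5457766.8.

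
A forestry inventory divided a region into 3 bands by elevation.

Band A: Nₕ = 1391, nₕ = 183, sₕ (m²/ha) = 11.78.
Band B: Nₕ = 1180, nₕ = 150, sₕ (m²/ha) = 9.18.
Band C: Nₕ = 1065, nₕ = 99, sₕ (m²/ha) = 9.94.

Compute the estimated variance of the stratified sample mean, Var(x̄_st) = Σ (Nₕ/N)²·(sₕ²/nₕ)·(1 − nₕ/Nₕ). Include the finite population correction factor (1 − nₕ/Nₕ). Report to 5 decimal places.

N = 3636; Wₕ = Nₕ/N.
band A: (1391/3636)²·11.78²/183·(1 − 183/1391) = 0.09637975
band B: (1180/3636)²·9.18²/150·(1 − 150/1180) = 0.05164944
band C: (1065/3636)²·9.94²/99·(1 − 99/1065) = 0.07766343
Sum = 0.22569262 → 0.22569.

0.22569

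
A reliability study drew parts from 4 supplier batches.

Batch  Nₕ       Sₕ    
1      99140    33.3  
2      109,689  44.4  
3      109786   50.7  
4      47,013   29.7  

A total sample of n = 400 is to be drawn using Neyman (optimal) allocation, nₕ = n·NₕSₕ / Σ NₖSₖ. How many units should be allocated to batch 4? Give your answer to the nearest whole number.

37

1: NₕSₕ = 99140·33.3 = 3301362
2: NₕSₕ = 109689·44.4 = 4870191.6
3: NₕSₕ = 109786·50.7 = 5566150.2
4: NₕSₕ = 47013·29.7 = 1396286.1
Σ NₕSₕ = 15133989.9.
n_4 = 400·1396286.1/15133989.9 = 36.905... → 37.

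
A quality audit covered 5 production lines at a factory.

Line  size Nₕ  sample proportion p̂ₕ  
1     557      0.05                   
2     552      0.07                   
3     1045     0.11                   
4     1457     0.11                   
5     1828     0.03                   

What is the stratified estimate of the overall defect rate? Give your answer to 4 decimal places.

0.0729

N = 557 + 552 + 1045 + 1457 + 1828 = 5439.
Overall proportion = Σ (Nₕ/N)·p̂ₕ.
Σ Nₕp̂ₕ = 27.85 + 38.64 + 114.95 + 160.27 + 54.84 = 396.55.
396.55 / 5439 = 0.072909... → 0.0729.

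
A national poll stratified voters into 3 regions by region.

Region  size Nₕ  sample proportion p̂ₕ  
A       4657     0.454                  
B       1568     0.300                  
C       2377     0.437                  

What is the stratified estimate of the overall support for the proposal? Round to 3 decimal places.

0.421

N = 4657 + 1568 + 2377 = 8602.
Overall proportion = Σ (Nₕ/N)·p̂ₕ.
Σ Nₕp̂ₕ = 2114.278 + 470.4 + 1038.749 = 3623.427.
3623.427 / 8602 = 0.42123... → 0.421.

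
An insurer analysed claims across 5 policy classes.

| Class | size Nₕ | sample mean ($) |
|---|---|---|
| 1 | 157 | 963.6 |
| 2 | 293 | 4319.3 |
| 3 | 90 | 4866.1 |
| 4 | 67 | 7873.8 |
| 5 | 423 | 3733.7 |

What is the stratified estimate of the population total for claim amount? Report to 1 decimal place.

1: 157·963.6 = 151285.2
2: 293·4319.3 = 1265554.9
3: 90·4866.1 = 437949
4: 67·7873.8 = 527544.6
5: 423·3733.7 = 1579355.1
τ̂ = Σ Nₕx̄ₕ = 3961688.8.

3961688.8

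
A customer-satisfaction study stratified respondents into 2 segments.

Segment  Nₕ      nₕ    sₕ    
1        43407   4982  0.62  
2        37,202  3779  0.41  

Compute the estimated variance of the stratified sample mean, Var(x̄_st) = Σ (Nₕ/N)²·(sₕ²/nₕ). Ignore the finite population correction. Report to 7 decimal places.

0.0000318

N = 80609; Wₕ = Nₕ/N.
segment 1: (43407/80609)²·0.62²/4982 = 0.0000223734
segment 2: (37202/80609)²·0.41²/3779 = 0.0000094745
Sum = 0.0000318479 → 0.0000318.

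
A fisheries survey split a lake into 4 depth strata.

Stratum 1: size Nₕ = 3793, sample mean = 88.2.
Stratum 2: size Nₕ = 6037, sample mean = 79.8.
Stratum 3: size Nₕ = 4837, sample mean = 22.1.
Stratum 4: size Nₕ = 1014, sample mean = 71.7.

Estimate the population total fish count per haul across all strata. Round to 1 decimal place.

Population total = Σ Nₕ·x̄ₕ (each stratum's size times its mean).
3793·88.2 + 6037·79.8 + 4837·22.1 + 1014·71.7 = 334542.6 + 481752.6 + 106897.7 + 72703.8 = 995896.7.

995896.7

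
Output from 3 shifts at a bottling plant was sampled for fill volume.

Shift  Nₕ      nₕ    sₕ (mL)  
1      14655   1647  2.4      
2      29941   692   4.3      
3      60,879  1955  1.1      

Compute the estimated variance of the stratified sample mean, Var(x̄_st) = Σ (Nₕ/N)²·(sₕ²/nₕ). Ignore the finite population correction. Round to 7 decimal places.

0.0024268

N = 105475; Wₕ = Nₕ/N.
shift 1: (14655/105475)²·2.4²/1647 = 0.0000675152
shift 2: (29941/105475)²·4.3²/692 = 0.0021531007
shift 3: (60879/105475)²·1.1²/1955 = 0.0002061933
Sum = 0.0024268092 → 0.0024268.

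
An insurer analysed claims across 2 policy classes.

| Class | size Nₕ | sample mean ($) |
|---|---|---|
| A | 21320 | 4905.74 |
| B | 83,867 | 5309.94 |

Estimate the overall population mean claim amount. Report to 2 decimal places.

5228.01

x̄_st = (Σ Nₕx̄ₕ) / (Σ Nₕ) = (21320·4905.74 + 83867·5309.94) / 105187
= 549919114.78 / 105187 = 5228.0141... → 5228.01.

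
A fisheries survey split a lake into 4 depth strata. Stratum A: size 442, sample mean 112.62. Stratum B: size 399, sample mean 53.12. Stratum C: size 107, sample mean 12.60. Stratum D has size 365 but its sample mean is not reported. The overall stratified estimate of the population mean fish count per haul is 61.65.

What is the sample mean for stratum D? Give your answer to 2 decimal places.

Σ Nₕx̄ₕ = N·μ, so 365·x̄_D = 1313·61.65 − (442·112.62 + 399·53.12 + 107·12.60).
= 80946.45 − 72321.12 = 8625.33.
x̄_D = 8625.33 / 365 = 23.6310... → 23.63.

23.63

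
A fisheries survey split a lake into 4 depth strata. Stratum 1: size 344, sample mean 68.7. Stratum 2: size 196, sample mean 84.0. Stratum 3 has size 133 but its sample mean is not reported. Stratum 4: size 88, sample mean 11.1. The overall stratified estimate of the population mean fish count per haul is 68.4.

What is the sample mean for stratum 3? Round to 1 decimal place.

N = 344 + 196 + 133 + 88 = 761.
Overall total = μ·N = 68.4·761 = 52052.4.
Subtract the known strata: 344·68.7 + 196·84.0 + 88·11.1 = 41073.6.
Remaining total for stratum 3: 52052.4 − 41073.6 = 10978.8.
Divide by its size: 10978.8 / 133 = 82.547... → 82.5.

82.5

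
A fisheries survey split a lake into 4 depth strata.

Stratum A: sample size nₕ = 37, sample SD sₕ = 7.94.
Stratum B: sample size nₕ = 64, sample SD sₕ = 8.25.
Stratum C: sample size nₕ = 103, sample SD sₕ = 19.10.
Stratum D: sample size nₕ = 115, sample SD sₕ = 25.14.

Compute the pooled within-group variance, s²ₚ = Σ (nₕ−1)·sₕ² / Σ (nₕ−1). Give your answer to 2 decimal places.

367.68

Degrees of freedom: 36 + 63 + 102 + 114 = 315.
Σ(nₕ−1)sₕ² = 36·63.0436 + 63·68.0625 + 102·364.81 + 114·632.0196 = 115818.3615.
s²ₚ = 115818.3615 / 315 = 367.6773... → 367.68.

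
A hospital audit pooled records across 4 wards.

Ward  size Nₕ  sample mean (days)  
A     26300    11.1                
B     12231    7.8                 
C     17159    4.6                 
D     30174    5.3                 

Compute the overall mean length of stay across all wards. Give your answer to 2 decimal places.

7.29

N = 26300 + 12231 + 17159 + 30174 = 85864.
The stratified mean weights each stratum mean by its population share Nₕ/N.
Σ Nₕx̄ₕ = 26300·11.1 + 12231·7.8 + 17159·4.6 + 30174·5.3 = 291930 + 95401.8 + 78931.4 + 159922.2 = 626185.4.
Divide by N: 626185.4 / 85864 = 7.2928... → 7.29.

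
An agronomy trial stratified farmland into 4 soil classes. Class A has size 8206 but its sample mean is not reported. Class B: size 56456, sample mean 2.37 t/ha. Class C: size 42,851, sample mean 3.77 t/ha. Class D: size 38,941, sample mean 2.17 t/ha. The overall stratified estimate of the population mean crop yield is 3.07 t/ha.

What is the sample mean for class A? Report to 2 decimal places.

8.50

N = 8206 + 56456 + 42851 + 38941 = 146454.
Overall total = μ·N = 3.07·146454 = 449613.78.
Subtract the known strata: 56456·2.37 + 42851·3.77 + 38941·2.17 = 379850.96.
Remaining total for class A: 449613.78 − 379850.96 = 69762.82.
Divide by its size: 69762.82 / 8206 = 8.5014... → 8.50.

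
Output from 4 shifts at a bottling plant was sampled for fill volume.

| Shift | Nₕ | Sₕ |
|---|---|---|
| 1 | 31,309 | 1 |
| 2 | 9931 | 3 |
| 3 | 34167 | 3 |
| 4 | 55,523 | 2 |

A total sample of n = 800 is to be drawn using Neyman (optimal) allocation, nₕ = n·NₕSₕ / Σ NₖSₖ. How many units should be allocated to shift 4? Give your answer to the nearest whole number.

Σ NₕSₕ = 31309·1 + 9931·3 + 34167·3 + 55523·2 = 274649.
Share for 4: 111046/274649 = 0.40432.
n_4 = 800 × 0.40432 = 323.456... → 323.

323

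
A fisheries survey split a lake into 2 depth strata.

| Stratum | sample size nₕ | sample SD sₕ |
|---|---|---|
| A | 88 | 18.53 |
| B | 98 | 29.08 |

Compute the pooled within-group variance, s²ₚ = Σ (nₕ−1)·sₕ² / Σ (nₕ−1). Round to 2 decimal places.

A: (88−1)·18.53² = 87·343.3609 = 29872.3983
B: (98−1)·29.08² = 97·845.6464 = 82027.7008
Numerator = 111900.0991; denominator = Σ(nₕ−1) = 184.
s²ₚ = 111900.0991/184 = 608.1527... → 608.15.

608.15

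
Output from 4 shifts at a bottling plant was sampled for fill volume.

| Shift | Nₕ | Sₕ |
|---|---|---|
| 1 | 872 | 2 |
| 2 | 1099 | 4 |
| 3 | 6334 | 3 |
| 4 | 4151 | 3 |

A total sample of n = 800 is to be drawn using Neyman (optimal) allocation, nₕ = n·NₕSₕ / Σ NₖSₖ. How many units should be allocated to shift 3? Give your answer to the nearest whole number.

1: NₕSₕ = 872·2 = 1744
2: NₕSₕ = 1099·4 = 4396
3: NₕSₕ = 6334·3 = 19002
4: NₕSₕ = 4151·3 = 12453
Σ NₕSₕ = 37595.
n_3 = 800·19002/37595 = 404.352... → 404.

404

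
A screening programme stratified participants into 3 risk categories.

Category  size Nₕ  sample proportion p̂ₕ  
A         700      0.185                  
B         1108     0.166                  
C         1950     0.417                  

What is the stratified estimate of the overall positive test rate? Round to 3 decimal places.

N = 700 + 1108 + 1950 = 3758.
Overall proportion = Σ (Nₕ/N)·p̂ₕ.
Σ Nₕp̂ₕ = 129.5 + 183.928 + 813.15 = 1126.578.
1126.578 / 3758 = 0.29978... → 0.300.

0.300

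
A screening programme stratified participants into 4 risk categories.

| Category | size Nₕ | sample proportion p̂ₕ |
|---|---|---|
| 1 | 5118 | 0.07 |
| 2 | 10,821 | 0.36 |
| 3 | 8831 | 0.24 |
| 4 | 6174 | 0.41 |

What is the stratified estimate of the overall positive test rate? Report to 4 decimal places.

0.2878

N = 5118 + 10821 + 8831 + 6174 = 30944.
Overall proportion = Σ (Nₕ/N)·p̂ₕ.
Σ Nₕp̂ₕ = 358.26 + 3895.56 + 2119.44 + 2531.34 = 8904.6.
8904.6 / 30944 = 0.287765... → 0.2878.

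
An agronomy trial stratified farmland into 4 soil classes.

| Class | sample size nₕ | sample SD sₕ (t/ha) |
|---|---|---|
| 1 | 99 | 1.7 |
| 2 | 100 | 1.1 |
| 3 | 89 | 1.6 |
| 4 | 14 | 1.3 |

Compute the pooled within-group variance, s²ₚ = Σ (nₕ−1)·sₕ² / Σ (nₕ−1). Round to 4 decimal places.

2.1821

1: (99−1)·1.7² = 98·2.89 = 283.22
2: (100−1)·1.1² = 99·1.21 = 119.79
3: (89−1)·1.6² = 88·2.56 = 225.28
4: (14−1)·1.3² = 13·1.69 = 21.97
Numerator = 650.26; denominator = Σ(nₕ−1) = 298.
s²ₚ = 650.26/298 = 2.182081... → 2.1821.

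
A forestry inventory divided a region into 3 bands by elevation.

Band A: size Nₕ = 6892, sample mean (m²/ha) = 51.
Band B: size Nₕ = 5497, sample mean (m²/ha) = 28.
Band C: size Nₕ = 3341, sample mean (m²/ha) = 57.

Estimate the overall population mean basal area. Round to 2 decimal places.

N = 15730; weights Wₕ = Nₕ/N = (0.4381, 0.3495, 0.2124).
x̄_st = Σ Wₕ·x̄ₕ = 0.4381·51 + 0.3495·28 + 0.2124·57 ≈ 44.2368...
→ 44.24.

44.24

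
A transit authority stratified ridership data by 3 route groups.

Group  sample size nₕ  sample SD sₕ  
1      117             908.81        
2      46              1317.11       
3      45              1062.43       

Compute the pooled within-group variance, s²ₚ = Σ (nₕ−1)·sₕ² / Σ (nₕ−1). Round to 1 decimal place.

1090433.7

1: (117−1)·908.81² = 116·825935.6161 = 95808531.4676
2: (46−1)·1317.11² = 45·1734778.7521 = 78065043.8445
3: (45−1)·1062.43² = 44·1128757.5049 = 49665330.2156
Numerator = 223538905.5277; denominator = Σ(nₕ−1) = 205.
s²ₚ = 223538905.5277/205 = 1090433.686... → 1090433.7.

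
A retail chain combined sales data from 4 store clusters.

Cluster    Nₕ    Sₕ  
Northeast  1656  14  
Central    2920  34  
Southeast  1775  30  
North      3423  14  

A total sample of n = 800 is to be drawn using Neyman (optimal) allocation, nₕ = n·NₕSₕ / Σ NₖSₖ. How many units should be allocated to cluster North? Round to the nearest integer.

Σ NₕSₕ = 1656·14 + 2920·34 + 1775·30 + 3423·14 = 223636.
Share for North: 47922/223636 = 0.21429.
n_North = 800 × 0.21429 = 171.429... → 171.

171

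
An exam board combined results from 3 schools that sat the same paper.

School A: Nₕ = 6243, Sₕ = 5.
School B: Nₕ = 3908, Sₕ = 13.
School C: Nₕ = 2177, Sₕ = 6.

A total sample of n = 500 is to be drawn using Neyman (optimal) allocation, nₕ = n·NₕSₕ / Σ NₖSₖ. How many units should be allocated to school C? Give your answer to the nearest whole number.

Σ NₕSₕ = 6243·5 + 3908·13 + 2177·6 = 95081.
Share for C: 13062/95081 = 0.13738.
n_C = 500 × 0.13738 = 68.689... → 69.

69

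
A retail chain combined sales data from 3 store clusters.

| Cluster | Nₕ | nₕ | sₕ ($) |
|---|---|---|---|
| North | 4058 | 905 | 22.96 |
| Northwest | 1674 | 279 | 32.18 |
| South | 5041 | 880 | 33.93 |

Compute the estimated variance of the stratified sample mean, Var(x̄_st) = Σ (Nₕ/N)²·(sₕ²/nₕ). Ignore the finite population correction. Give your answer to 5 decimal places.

0.45872

N = 10773; Wₕ = Nₕ/N.
cluster North: (4058/10773)²·22.96²/905 = 0.08265059
cluster Northwest: (1674/10773)²·32.18²/279 = 0.08962011
cluster South: (5041/10773)²·33.93²/880 = 0.28644756
Sum = 0.45871825 → 0.45872.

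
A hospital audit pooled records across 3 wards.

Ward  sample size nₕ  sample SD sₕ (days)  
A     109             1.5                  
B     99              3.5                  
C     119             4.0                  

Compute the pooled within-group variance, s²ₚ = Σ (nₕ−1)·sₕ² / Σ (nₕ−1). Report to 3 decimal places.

A: (109−1)·1.5² = 108·2.25 = 243
B: (99−1)·3.5² = 98·12.25 = 1200.5
C: (119−1)·4.0² = 118·16 = 1888
Numerator = 3331.5; denominator = Σ(nₕ−1) = 324.
s²ₚ = 3331.5/324 = 10.28241... → 10.282.

10.282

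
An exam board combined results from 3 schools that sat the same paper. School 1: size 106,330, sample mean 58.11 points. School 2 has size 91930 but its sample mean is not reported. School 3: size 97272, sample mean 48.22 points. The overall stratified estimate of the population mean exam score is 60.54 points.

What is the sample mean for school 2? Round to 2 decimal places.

N = 106330 + 91930 + 97272 = 295532.
Overall total = μ·N = 60.54·295532 = 17891507.28.
Subtract the known strata: 106330·58.11 + 97272·48.22 = 10869292.14.
Remaining total for school 2: 17891507.28 − 10869292.14 = 7022215.14.
Divide by its size: 7022215.14 / 91930 = 76.3865... → 76.39.

76.39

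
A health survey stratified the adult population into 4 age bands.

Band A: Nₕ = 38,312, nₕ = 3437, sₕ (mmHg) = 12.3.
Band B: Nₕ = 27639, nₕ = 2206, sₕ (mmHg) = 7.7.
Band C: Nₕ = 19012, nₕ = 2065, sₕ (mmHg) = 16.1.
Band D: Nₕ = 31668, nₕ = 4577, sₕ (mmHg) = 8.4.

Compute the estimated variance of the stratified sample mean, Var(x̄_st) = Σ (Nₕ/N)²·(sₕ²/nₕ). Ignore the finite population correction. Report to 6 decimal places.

N = 116631; Wₕ = Nₕ/N.
band A: (38312/116631)²·12.3²/3437 = 0.004749767
band B: (27639/116631)²·7.7²/2206 = 0.001509359
band C: (19012/116631)²·16.1²/2065 = 0.003335487
band D: (31668/116631)²·8.4²/4577 = 0.001136556
Sum = 0.010731170 → 0.010731.

0.010731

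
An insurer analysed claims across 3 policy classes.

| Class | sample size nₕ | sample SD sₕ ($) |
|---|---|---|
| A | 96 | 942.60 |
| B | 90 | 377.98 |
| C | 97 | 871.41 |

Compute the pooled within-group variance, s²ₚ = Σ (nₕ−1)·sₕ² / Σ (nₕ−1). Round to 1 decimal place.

607215.9

Degrees of freedom: 95 + 89 + 96 = 280.
Σ(nₕ−1)sₕ² = 95·888494.76 + 89·142868.8804 + 96·759355.3881 = 170020449.8132.
s²ₚ = 170020449.8132 / 280 = 607215.892... → 607215.9.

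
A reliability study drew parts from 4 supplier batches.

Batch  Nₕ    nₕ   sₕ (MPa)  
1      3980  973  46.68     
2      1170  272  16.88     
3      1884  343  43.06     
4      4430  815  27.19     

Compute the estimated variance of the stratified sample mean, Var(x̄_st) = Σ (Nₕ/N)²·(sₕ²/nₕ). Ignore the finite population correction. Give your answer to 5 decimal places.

0.56229

N = 11464; Wₕ = Nₕ/N.
batch 1: (3980/11464)²·46.68²/973 = 0.26992471
batch 2: (1170/11464)²·16.88²/272 = 0.01091127
batch 3: (1884/11464)²·43.06²/343 = 0.14599681
batch 4: (4430/11464)²·27.19²/815 = 0.13545527
Sum = 0.56228806 → 0.56229.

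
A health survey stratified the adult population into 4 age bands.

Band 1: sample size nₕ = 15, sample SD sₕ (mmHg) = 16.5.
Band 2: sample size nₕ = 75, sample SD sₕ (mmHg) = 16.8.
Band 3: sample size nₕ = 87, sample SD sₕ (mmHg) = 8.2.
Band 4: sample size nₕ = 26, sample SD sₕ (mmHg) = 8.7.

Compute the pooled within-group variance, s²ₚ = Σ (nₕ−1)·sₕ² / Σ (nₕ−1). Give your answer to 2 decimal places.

162.67

Degrees of freedom: 14 + 74 + 86 + 25 = 199.
Σ(nₕ−1)sₕ² = 14·272.25 + 74·282.24 + 86·67.24 + 25·75.69 = 32372.15.
s²ₚ = 32372.15 / 199 = 162.6741... → 162.67.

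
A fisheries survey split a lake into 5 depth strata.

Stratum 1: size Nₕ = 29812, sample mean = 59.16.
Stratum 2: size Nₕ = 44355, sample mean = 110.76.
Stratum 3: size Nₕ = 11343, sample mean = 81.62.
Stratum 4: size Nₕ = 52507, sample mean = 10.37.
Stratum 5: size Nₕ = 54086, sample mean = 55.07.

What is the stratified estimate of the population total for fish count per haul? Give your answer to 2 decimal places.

11125266.99

Estimate total by summing Nₕ·x̄ₕ over strata.
29812·59.16 + 44355·110.76 + 11343·81.62 + 52507·10.37 + 54086·55.07 = 1763677.92 + 4912759.8 + 925815.66 + 544497.59 + 2978516.02 = 11125266.99.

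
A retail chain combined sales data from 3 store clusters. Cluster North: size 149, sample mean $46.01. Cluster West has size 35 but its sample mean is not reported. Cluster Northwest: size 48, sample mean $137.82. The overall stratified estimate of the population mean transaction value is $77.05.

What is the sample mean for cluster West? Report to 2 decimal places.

Σ Nₕx̄ₕ = N·μ, so 35·x̄_West = 232·77.05 − (149·46.01 + 48·137.82).
= 17875.6 − 13470.85 = 4404.75.
x̄_West = 4404.75 / 35 = 125.85 → 125.85.

125.85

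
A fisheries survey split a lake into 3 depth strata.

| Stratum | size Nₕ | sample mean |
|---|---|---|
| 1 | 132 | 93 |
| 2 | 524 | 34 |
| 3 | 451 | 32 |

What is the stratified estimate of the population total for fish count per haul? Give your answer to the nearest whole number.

44524

1: 132·93 = 12276
2: 524·34 = 17816
3: 451·32 = 14432
τ̂ = Σ Nₕx̄ₕ = 44524.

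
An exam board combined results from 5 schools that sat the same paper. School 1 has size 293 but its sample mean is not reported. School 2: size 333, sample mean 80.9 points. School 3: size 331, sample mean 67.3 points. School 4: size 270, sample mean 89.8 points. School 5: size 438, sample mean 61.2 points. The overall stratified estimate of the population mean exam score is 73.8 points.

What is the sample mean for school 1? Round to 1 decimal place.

77.2

Σ Nₕx̄ₕ = N·μ, so 293·x̄_1 = 1665·73.8 − (333·80.9 + 331·67.3 + 270·89.8 + 438·61.2).
= 122877 − 100267.6 = 22609.4.
x̄_1 = 22609.4 / 293 = 77.165... → 77.2.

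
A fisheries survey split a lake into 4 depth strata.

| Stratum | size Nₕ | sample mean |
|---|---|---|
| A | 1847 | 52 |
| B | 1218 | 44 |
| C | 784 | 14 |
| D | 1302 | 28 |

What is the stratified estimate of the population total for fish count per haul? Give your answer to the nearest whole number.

Estimate total by summing Nₕ·x̄ₕ over strata.
1847·52 + 1218·44 + 784·14 + 1302·28 = 96044 + 53592 + 10976 + 36456 = 197068.

197068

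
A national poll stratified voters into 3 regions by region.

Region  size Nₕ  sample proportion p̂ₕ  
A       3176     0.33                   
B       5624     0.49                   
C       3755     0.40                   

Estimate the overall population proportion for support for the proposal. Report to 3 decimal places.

0.423

Wₕ = Nₕ/N with N = 12555: 0.2530, 0.4479, 0.2991.
p̂_st = 0.2530·0.33 + 0.4479·0.49 + 0.2991·0.40 ≈ 0.42261... → 0.423.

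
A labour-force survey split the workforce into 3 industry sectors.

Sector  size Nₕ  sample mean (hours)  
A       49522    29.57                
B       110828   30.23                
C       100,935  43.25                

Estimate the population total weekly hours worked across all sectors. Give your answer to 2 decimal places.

9180134.73

A: 49522·29.57 = 1464365.54
B: 110828·30.23 = 3350330.44
C: 100935·43.25 = 4365438.75
τ̂ = Σ Nₕx̄ₕ = 9180134.73.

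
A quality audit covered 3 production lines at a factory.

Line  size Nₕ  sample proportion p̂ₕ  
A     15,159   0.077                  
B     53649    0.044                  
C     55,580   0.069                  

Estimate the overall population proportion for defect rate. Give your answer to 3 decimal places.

N = 15159 + 53649 + 55580 = 124388.
Overall proportion = Σ (Nₕ/N)·p̂ₕ.
Σ Nₕp̂ₕ = 1167.243 + 2360.556 + 3835.02 = 7362.819.
7362.819 / 124388 = 0.05919... → 0.059.

0.059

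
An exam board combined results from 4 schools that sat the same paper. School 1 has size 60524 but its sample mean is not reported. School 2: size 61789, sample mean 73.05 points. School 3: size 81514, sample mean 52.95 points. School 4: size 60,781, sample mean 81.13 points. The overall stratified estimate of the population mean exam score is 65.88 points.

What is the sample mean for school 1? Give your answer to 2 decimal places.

N = 60524 + 61789 + 81514 + 60781 = 264608.
Overall total = μ·N = 65.88·264608 = 17432375.04.
Subtract the known strata: 61789·73.05 + 81514·52.95 + 60781·81.13 = 13761015.28.
Remaining total for school 1: 17432375.04 − 13761015.28 = 3671359.76.
Divide by its size: 3671359.76 / 60524 = 60.6596... → 60.66.

60.66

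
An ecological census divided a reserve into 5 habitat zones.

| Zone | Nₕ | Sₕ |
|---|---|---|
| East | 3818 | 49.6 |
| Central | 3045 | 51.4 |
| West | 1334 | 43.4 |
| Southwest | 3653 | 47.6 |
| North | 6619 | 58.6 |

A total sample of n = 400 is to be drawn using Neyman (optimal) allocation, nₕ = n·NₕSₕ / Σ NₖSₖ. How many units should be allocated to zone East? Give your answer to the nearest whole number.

78

Σ NₕSₕ = 3818·49.6 + 3045·51.4 + 1334·43.4 + 3653·47.6 + 6619·58.6 = 965537.6.
Share for East: 189372.8/965537.6 = 0.19613.
n_East = 400 × 0.19613 = 78.453... → 78.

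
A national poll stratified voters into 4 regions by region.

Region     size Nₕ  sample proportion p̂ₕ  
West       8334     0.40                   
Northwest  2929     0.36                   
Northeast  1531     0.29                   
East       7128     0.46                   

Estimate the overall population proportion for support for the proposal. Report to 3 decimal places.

0.407

N = 8334 + 2929 + 1531 + 7128 = 19922.
Overall proportion = Σ (Nₕ/N)·p̂ₕ.
Σ Nₕp̂ₕ = 3333.6 + 1054.44 + 443.99 + 3278.88 = 8110.91.
8110.91 / 19922 = 0.40713... → 0.407.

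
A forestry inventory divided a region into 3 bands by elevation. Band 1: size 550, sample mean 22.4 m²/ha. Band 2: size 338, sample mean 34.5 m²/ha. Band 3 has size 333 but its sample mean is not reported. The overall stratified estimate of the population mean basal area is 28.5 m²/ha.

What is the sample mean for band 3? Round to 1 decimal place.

Σ Nₕx̄ₕ = N·μ, so 333·x̄_3 = 1221·28.5 − (550·22.4 + 338·34.5).
= 34798.5 − 23981 = 10817.5.
x̄_3 = 10817.5 / 333 = 32.485... → 32.5.

32.5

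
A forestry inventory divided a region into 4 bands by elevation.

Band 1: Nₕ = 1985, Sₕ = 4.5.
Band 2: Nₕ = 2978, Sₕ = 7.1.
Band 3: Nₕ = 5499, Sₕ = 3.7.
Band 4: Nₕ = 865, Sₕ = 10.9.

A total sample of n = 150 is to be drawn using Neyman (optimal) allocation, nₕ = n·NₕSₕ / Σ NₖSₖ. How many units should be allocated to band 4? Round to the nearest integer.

Σ NₕSₕ = 1985·4.5 + 2978·7.1 + 5499·3.7 + 865·10.9 = 59851.1.
Share for 4: 9428.5/59851.1 = 0.15753.
n_4 = 150 × 0.15753 = 23.630... → 24.

24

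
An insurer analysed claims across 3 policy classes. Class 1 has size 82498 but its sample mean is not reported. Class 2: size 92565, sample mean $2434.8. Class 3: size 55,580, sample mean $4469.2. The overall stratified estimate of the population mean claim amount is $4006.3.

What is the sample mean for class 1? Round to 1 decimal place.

5457.7

Σ Nₕx̄ₕ = N·μ, so 82498·x̄_1 = 230643·4006.3 − (92565·2434.8 + 55580·4469.2).
= 924025050.9 − 473775398 = 450249652.9.
x̄_1 = 450249652.9 / 82498 = 5457.704... → 5457.7.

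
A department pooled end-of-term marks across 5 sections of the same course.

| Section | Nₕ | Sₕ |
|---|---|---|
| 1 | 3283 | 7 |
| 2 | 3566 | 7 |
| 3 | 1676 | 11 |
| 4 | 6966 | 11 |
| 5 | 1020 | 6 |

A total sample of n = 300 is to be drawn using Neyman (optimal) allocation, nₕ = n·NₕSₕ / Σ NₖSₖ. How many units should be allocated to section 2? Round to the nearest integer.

1: NₕSₕ = 3283·7 = 22981
2: NₕSₕ = 3566·7 = 24962
3: NₕSₕ = 1676·11 = 18436
4: NₕSₕ = 6966·11 = 76626
5: NₕSₕ = 1020·6 = 6120
Σ NₕSₕ = 149125.
n_2 = 300·24962/149125 = 50.217... → 50.

50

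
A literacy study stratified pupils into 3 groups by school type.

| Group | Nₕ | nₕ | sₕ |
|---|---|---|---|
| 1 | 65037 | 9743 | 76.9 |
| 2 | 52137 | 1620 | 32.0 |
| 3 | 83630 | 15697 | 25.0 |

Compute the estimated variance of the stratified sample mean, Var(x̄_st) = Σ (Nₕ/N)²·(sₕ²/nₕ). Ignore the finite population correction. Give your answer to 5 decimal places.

N = 200804. Term for each stratum: Wₕ²sₕ²/nₕ.
Var(x̄_st) = 0.06367021 + 0.04261204 + 0.00690626 = 0.11318850 → 0.11319.

0.11319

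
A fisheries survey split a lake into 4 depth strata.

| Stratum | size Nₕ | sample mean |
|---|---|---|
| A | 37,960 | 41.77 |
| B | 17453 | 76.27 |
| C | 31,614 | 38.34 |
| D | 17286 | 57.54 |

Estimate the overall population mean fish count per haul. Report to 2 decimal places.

x̄_st = (Σ Nₕx̄ₕ) / (Σ Nₕ) = (37960·41.77 + 17453·76.27 + 31614·38.34 + 17286·57.54) / 104313
= 5123446.71 / 104313 = 49.1161... → 49.12.

49.12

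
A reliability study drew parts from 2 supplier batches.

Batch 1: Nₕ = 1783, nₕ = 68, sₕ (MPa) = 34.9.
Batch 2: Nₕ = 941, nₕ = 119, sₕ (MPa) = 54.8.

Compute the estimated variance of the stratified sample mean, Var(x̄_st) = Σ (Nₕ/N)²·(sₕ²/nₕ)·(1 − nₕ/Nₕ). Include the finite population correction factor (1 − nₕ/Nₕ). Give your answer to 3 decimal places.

N = 2724. Term for each stratum: Wₕ²sₕ²/nₕ·(1−nₕ/Nₕ).
Var(x̄_st) = 7.381476 + 2.630640 = 10.012116 → 10.012.

10.012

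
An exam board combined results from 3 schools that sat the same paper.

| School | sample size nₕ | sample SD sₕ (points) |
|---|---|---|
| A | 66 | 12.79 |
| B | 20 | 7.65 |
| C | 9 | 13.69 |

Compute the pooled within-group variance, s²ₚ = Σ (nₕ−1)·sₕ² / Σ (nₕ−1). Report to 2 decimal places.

Degrees of freedom: 65 + 19 + 8 = 92.
Σ(nₕ−1)sₕ² = 65·163.5841 + 19·58.5225 + 8·187.4161 = 13244.2228.
s²ₚ = 13244.2228 / 92 = 143.9589... → 143.96.

143.96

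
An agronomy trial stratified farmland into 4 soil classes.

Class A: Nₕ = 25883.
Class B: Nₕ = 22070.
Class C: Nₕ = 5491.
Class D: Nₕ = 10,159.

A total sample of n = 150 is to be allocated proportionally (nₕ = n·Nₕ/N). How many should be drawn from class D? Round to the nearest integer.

24

N = 25883 + 22070 + 5491 + 10159 = 63603.
n_D = 150·10159/63603 = 23.959... → 24.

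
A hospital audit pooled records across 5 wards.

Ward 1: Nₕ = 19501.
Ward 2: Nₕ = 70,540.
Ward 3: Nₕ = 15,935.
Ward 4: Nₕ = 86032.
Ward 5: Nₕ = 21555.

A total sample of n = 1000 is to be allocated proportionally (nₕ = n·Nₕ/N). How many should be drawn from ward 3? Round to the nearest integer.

Share of ward 3 = 15935/213563 = 0.07461.
Allocate 1000 × 0.07461 = 74.615... → 75.

75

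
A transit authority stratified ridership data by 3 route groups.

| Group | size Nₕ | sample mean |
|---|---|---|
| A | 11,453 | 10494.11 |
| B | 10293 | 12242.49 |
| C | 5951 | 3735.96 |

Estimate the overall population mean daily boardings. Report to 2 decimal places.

N = 11453 + 10293 + 5951 = 27697.
Overall mean = Σ (Nₕ/N)·x̄ₕ — weight by population share, not a simple average.
Σ Nₕx̄ₕ = 11453·10494.11 + 10293·12242.49 + 5951·3735.96 = 120189041.83 + 126011949.57 + 22232697.96 = 268433689.36.
Divide by N: 268433689.36 / 27697 = 9691.7966... → 9691.80.

9691.80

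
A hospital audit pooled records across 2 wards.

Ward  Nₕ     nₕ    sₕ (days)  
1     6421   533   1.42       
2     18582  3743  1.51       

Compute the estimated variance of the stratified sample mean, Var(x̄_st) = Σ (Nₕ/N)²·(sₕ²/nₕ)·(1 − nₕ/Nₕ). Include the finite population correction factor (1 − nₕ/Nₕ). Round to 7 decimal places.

N = 25003. Term for each stratum: Wₕ²sₕ²/nₕ·(1−nₕ/Nₕ).
Var(x̄_st) = 0.0002287893 + 0.0002686872 = 0.0004974765 → 0.0004975.

0.0004975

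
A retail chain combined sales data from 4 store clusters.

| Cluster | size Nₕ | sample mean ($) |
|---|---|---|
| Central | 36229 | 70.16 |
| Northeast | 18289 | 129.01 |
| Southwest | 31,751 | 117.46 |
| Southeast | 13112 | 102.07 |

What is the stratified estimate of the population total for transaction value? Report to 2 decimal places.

Central: 36229·70.16 = 2541826.64
Northeast: 18289·129.01 = 2359463.89
Southwest: 31751·117.46 = 3729472.46
Southeast: 13112·102.07 = 1338341.84
τ̂ = Σ Nₕx̄ₕ = 9969104.83.

9969104.83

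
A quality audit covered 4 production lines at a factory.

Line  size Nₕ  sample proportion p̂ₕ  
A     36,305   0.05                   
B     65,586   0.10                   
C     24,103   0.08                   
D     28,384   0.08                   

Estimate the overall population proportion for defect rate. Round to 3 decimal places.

Wₕ = Nₕ/N with N = 154378: 0.2352, 0.4248, 0.1561, 0.1839.
p̂_st = 0.2352·0.05 + 0.4248·0.10 + 0.1561·0.08 + 0.1839·0.08 ≈ 0.08144... → 0.081.

0.081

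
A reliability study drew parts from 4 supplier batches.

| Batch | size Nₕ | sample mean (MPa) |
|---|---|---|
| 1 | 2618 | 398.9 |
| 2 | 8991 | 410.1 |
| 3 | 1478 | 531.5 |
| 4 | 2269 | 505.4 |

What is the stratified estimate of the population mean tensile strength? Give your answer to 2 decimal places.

N = 2618 + 8991 + 1478 + 2269 = 15356.
The stratified mean weights each stratum mean by its population share Nₕ/N.
Σ Nₕx̄ₕ = 2618·398.9 + 8991·410.1 + 1478·531.5 + 2269·505.4 = 1044320.2 + 3687209.1 + 785557 + 1146752.6 = 6663838.9.
Divide by N: 6663838.9 / 15356 = 433.9567... → 433.96.

433.96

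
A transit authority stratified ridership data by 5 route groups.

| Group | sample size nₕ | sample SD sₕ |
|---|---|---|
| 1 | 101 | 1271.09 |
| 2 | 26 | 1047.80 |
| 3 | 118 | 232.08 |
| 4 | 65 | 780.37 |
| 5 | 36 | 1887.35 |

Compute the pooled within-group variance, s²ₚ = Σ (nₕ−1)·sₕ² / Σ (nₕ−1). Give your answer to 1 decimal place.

1: (101−1)·1271.09² = 100·1615669.7881 = 161566978.81
2: (26−1)·1047.80² = 25·1097884.84 = 27447121
3: (118−1)·232.08² = 117·53861.1264 = 6301751.7888
4: (65−1)·780.37² = 64·608977.3369 = 38974549.5616
5: (36−1)·1887.35² = 35·3562090.0225 = 124673150.7875
Numerator = 358963551.9479; denominator = Σ(nₕ−1) = 341.
s²ₚ = 358963551.9479/341 = 1052679.038... → 1052679.0.

1052679.0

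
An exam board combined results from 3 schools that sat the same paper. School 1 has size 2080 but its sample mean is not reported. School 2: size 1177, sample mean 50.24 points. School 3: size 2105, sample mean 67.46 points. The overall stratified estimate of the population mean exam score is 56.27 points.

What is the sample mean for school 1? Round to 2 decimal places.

48.36

N = 2080 + 1177 + 2105 = 5362.
Overall total = μ·N = 56.27·5362 = 301719.74.
Subtract the known strata: 1177·50.24 + 2105·67.46 = 201135.78.
Remaining total for school 1: 301719.74 − 201135.78 = 100583.96.
Divide by its size: 100583.96 / 2080 = 48.3577... → 48.36.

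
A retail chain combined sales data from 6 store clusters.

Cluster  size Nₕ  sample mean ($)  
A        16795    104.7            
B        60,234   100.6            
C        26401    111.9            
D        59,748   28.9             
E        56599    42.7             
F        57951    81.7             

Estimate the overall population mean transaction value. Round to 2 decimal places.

N = 277728; weights Wₕ = Nₕ/N = (0.0605, 0.2169, 0.0951, 0.2151, 0.2038, 0.2087).
x̄_st = Σ Wₕ·x̄ₕ = 0.0605·104.7 + 0.2169·100.6 + 0.0951·111.9 + 0.2151·28.9 + 0.2038·42.7 + 0.2087·81.7 ≈ 70.7539...
→ 70.75.

70.75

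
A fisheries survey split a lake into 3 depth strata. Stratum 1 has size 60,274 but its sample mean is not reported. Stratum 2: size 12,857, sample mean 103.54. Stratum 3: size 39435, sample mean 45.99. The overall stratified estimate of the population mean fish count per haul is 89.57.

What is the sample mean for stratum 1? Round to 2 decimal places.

115.10

Σ Nₕx̄ₕ = N·μ, so 60274·x̄_1 = 112566·89.57 − (12857·103.54 + 39435·45.99).
= 10082536.62 − 3144829.43 = 6937707.19.
x̄_1 = 6937707.19 / 60274 = 115.1028... → 115.10.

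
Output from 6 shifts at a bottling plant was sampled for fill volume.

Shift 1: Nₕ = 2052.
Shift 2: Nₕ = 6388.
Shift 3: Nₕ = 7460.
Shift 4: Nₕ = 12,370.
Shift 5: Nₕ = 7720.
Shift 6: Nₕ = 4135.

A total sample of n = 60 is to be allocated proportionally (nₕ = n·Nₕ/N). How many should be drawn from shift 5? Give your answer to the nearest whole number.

Share of shift 5 = 7720/40125 = 0.19240.
Allocate 60 × 0.19240 = 11.544... → 12.

12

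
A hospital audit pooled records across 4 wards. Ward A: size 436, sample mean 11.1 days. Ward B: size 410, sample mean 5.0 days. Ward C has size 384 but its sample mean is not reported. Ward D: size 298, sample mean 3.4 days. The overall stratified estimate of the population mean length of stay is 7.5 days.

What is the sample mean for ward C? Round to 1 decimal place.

9.3

N = 436 + 410 + 384 + 298 = 1528.
Overall total = μ·N = 7.5·1528 = 11460.
Subtract the known strata: 436·11.1 + 410·5.0 + 298·3.4 = 7902.8.
Remaining total for ward C: 11460 − 7902.8 = 3557.2.
Divide by its size: 3557.2 / 384 = 9.264... → 9.3.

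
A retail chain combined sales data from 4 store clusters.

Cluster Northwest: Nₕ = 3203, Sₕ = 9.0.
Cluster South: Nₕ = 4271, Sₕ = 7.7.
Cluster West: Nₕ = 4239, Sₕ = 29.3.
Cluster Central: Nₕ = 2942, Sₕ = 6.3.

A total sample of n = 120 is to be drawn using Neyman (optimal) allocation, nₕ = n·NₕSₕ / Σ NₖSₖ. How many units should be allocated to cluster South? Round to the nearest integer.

19

Σ NₕSₕ = 3203·9.0 + 4271·7.7 + 4239·29.3 + 2942·6.3 = 204451.
Share for South: 32886.7/204451 = 0.16085.
n_South = 120 × 0.16085 = 19.302... → 19.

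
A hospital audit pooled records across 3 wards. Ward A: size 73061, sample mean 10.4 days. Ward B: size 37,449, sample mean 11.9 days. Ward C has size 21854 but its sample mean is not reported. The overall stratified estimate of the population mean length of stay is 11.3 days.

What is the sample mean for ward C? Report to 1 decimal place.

N = 73061 + 37449 + 21854 = 132364.
Overall total = μ·N = 11.3·132364 = 1495713.2.
Subtract the known strata: 73061·10.4 + 37449·11.9 = 1205477.5.
Remaining total for ward C: 1495713.2 − 1205477.5 = 290235.7.
Divide by its size: 290235.7 / 21854 = 13.281... → 13.3.

13.3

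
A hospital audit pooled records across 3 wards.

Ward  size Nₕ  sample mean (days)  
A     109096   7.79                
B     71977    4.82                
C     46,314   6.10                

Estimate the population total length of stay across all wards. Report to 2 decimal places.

1479302.38

Estimate total by summing Nₕ·x̄ₕ over strata.
109096·7.79 + 71977·4.82 + 46314·6.10 = 849857.84 + 346929.14 + 282515.4 = 1479302.38.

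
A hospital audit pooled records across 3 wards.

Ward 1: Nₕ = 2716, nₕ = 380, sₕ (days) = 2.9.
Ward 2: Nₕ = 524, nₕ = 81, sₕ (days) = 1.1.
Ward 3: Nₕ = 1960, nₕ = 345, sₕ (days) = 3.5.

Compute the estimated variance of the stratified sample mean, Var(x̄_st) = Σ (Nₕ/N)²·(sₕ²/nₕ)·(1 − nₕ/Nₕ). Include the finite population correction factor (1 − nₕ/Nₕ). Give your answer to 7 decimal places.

0.0094777

N = 5200; Wₕ = Nₕ/N.
ward 1: (2716/5200)²·2.9²/380·(1 − 380/2716) = 0.0051928803
ward 2: (524/5200)²·1.1²/81·(1 − 81/524) = 0.0001282415
ward 3: (1960/5200)²·3.5²/345·(1 − 345/1960) = 0.0041566064
Sum = 0.0094777283 → 0.0094777.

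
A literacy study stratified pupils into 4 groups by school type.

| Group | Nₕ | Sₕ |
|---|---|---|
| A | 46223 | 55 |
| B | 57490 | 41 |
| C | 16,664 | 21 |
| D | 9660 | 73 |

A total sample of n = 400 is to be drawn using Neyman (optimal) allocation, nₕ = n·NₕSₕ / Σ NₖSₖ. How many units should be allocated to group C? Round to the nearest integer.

24

A: NₕSₕ = 46223·55 = 2542265
B: NₕSₕ = 57490·41 = 2357090
C: NₕSₕ = 16664·21 = 349944
D: NₕSₕ = 9660·73 = 705180
Σ NₕSₕ = 5954479.
n_C = 400·349944/5954479 = 23.508... → 24.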